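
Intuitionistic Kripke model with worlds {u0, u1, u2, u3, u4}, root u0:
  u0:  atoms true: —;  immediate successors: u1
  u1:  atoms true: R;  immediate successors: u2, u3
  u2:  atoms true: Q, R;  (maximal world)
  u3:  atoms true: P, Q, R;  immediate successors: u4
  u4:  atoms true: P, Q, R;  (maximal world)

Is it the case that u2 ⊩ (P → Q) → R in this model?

Yes

u2 ⊩ (P → Q) → R: every world accessible from u2 that forces P → Q (namely u2) also forces R.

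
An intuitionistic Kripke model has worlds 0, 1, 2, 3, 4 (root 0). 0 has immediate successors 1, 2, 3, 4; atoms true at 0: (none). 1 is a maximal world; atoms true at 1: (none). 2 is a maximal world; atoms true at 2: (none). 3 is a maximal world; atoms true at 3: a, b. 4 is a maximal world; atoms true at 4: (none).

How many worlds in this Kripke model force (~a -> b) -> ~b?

0: does not force it — 0 ||-/- (~a -> b) -> ~b: at the accessible world 3, 3 ||- ~a -> b but 3 ||-/- ~b.
1: forces it.
2: forces it.
3: does not force it.
4: forces it.
Worlds forcing the formula: {1, 2, 4}.

3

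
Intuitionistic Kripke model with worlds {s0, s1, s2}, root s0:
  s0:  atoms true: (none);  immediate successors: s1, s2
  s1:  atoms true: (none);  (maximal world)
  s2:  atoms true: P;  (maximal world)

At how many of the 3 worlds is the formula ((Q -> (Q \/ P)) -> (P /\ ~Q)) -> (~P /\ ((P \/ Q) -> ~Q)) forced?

s0: does not force it — s0 ||-/- ((Q -> (Q \/ P)) -> (P /\ ~Q)) -> (~P /\ ((P \/ Q) -> ~Q)): at the accessible world s2, s2 ||- (Q -> (Q \/ P)) -> (P /\ ~Q) but s2 ||-/- ~P /\ ((P \/ Q) -> ~Q).
s1: forces it.
s2: does not force it — s2 ||-/- ((Q -> (Q \/ P)) -> (P /\ ~Q)) -> (~P /\ ((P \/ Q) -> ~Q)): already at s2 itself, s2 ||- (Q -> (Q \/ P)) -> (P /\ ~Q) but s2 ||-/- ~P /\ ((P \/ Q) -> ~Q).
Worlds forcing the formula: {s1}.

1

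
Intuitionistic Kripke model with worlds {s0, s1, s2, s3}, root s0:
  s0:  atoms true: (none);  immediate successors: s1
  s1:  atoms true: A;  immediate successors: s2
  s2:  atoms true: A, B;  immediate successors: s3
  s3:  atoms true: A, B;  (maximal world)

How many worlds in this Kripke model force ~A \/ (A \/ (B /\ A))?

s0: does not force it — s0 ||-/- ~A \/ (A \/ (B /\ A)): neither disjunct is forced at s0.
s1: forces it.
s2: forces it.
s3: forces it.
Worlds forcing the formula: {s1, s2, s3}.

3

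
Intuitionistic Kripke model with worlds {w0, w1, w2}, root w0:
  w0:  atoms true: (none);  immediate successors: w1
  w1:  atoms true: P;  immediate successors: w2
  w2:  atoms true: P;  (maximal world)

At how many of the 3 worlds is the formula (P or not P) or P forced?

2

w0: does not force it — w0 does not force (P or not P) or P: neither disjunct is forced at w0.
w1: forces it.
w2: forces it.
Worlds forcing the formula: {w1, w2}.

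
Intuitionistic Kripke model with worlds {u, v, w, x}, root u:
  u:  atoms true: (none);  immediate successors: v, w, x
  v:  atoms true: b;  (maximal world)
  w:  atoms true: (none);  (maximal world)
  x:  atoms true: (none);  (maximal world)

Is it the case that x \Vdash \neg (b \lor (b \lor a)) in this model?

Yes

x \Vdash \neg (b \lor (b \lor a)): no world accessible from x forces b \lor (b \lor a).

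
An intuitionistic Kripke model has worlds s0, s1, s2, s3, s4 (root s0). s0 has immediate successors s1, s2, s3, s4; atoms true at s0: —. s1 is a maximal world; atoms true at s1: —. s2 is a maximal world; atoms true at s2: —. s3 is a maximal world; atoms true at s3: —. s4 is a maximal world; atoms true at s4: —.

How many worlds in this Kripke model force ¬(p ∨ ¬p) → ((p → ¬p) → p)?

5

s0: forces it.
s1: forces it.
s2: forces it.
s3: forces it.
s4: forces it.
Worlds forcing the formula: {s0, s1, s2, s3, s4}.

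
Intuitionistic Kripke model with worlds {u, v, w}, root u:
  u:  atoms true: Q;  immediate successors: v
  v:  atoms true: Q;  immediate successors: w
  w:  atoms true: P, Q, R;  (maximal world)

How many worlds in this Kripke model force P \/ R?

1

u: does not force it — u ||-/- P \/ R: neither disjunct is forced at u.
v: does not force it — v ||-/- P \/ R: neither disjunct is forced at v.
w: forces it.
Worlds forcing the formula: {w}.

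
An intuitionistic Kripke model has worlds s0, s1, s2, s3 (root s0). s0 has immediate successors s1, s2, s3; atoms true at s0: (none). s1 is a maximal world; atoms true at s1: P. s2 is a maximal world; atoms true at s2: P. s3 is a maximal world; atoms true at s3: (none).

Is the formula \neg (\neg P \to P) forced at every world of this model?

No

Not every world: s0 \nVdash \neg (\neg P \to P).
s0 \nVdash \neg (\neg P \to P) since s1 is accessible from s0 and s1 \Vdash \neg P \to P.
s1 \Vdash \neg P \to P vacuously: no world accessible from s1 forces the antecedent \neg P.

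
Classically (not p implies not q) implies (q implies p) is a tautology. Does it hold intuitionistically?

No

This is the converse of contraposition, which is not intuitionistically valid.
A Kripke countermodel: worlds u, v; order generated by u <= v; atoms true at each world — u:{q}; v:{p,q}.
u does not force (not p implies not q) implies (q implies p): already at u itself, u forces not p implies not q but u does not force q implies p.
u does not force q implies p: already at u itself, u forces q but u does not force p.
u lacks atom p, so u does not force p.
So the root u does not force the formula.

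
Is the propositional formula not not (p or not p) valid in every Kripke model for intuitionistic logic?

This is the double negation of excluded middle, which is intuitionistically derivable.
Assuming not (p or not p): from p we'd get p or not p, so not p; but then p or not p again — contradiction. Hence not not (p or not p).

Yes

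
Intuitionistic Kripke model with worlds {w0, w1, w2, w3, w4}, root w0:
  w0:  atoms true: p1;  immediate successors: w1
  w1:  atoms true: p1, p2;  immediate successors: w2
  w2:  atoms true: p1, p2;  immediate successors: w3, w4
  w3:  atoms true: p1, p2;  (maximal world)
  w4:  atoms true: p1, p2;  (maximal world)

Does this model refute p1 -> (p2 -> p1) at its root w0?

No

w0 ||- p1 -> (p2 -> p1): every world accessible from w0 that forces p1 (namely w0, w1, w2, w3, w4) also forces p2 -> p1.
So the root w0 forces p1 -> (p2 -> p1); the model is not a countermodel.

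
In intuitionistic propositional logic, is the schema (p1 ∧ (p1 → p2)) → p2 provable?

Yes

This is modus ponens in implicational form, which is intuitionistically derivable.
If a world forces p1 and p1 → p2, then applying the implication at that world (which is accessible from itself) gives p2.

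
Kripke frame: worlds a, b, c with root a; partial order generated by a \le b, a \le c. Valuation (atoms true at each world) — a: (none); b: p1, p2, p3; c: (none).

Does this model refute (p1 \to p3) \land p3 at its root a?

a \nVdash (p1 \to p3) \land p3 since a fails p3.
So the root a does not force (p1 \to p3) \land p3; the model is a countermodel.

Yes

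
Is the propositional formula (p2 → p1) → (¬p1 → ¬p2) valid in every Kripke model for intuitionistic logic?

Yes

This is the forward direction of contraposition, which is intuitionistically derivable.
Assume p2 → p1 and ¬p1. If p2 held then p1 would follow, contradicting ¬p1; so ¬p2.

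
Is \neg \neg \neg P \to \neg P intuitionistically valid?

Yes

This is triple-negation reduction, which is intuitionistically derivable.
Assume \neg \neg \neg P and suppose P. Then \neg \neg P (double-negation introduction), contradicting \neg \neg \neg P. So \neg P.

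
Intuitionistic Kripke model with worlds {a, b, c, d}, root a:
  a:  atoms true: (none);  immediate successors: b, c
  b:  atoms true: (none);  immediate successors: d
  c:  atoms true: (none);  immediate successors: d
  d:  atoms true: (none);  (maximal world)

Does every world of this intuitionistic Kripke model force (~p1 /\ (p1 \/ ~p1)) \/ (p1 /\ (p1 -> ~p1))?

a ||- (~p1 /\ (p1 \/ ~p1)) \/ (p1 /\ (p1 -> ~p1)) via the disjunct ~p1 /\ (p1 \/ ~p1).
Since the root a forces (~p1 /\ (p1 \/ ~p1)) \/ (p1 /\ (p1 -> ~p1)) and forcing is persistent (monotone upward), every world forces it.

Yes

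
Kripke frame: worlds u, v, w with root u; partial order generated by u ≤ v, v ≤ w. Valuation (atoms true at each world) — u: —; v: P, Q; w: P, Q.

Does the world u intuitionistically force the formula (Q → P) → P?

No

u ⊮ (Q → P) → P: already at u itself, u ⊩ Q → P but u ⊮ P.
u lacks atom P, so u ⊮ P.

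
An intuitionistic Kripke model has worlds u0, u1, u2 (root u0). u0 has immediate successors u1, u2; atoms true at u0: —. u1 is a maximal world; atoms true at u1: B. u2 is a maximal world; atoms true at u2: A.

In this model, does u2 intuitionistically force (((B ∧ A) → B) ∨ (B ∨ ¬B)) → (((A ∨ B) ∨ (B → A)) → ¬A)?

u2 ⊮ (((B ∧ A) → B) ∨ (B ∨ ¬B)) → (((A ∨ B) ∨ (B → A)) → ¬A): already at u2 itself, u2 ⊩ ((B ∧ A) → B) ∨ (B ∨ ¬B) but u2 ⊮ ((A ∨ B) ∨ (B → A)) → ¬A.
u2 ⊮ ((A ∨ B) ∨ (B → A)) → ¬A: already at u2 itself, u2 ⊩ (A ∨ B) ∨ (B → A) but u2 ⊮ ¬A.
u2 ⊮ ¬A since u2 is accessible from u2 and u2 ⊩ A.

No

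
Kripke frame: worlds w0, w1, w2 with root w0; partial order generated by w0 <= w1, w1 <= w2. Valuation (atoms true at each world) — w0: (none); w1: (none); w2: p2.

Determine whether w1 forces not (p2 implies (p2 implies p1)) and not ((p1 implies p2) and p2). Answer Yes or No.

No

w1 does not force not (p2 implies (p2 implies p1)) and not ((p1 implies p2) and p2) since w1 fails not ((p1 implies p2) and p2).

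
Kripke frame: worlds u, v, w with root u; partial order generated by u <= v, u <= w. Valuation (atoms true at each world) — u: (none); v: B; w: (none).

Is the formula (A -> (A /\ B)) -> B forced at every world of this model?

No

Not every world: u ||-/- (A -> (A /\ B)) -> B.
u ||-/- (A -> (A /\ B)) -> B: already at u itself, u ||- A -> (A /\ B) but u ||-/- B.
u lacks atom B, so u ||-/- B.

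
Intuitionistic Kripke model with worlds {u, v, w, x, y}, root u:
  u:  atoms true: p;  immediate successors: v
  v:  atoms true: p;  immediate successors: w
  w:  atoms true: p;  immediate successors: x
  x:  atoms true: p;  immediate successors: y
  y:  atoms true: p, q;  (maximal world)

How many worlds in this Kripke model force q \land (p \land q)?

u: does not force it — u \nVdash q \land (p \land q) since u fails q.
v: does not force it — v \nVdash q \land (p \land q) since v fails q.
w: does not force it.
x: does not force it.
y: forces it.
Worlds forcing the formula: {y}.

1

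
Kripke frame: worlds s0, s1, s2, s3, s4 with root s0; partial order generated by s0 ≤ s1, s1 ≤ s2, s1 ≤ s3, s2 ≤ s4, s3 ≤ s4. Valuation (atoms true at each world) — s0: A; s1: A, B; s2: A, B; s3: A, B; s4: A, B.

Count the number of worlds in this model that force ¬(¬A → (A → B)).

s0: does not force it — s0 ⊮ ¬(¬A → (A → B)) since s0 is accessible from s0 and s0 ⊩ ¬A → (A → B).
s1: does not force it — s1 ⊮ ¬(¬A → (A → B)) since s1 is accessible from s1 and s1 ⊩ ¬A → (A → B).
s2: does not force it — s2 ⊮ ¬(¬A → (A → B)) since s2 is accessible from s2 and s2 ⊩ ¬A → (A → B).
s3: does not force it.
s4: does not force it.
Worlds forcing the formula: { }.

0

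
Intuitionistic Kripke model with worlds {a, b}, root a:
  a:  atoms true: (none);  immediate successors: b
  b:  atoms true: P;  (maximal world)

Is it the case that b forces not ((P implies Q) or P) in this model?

No

b does not force not ((P implies Q) or P) since b is accessible from b and b forces (P implies Q) or P.
b forces (P implies Q) or P via the disjunct P.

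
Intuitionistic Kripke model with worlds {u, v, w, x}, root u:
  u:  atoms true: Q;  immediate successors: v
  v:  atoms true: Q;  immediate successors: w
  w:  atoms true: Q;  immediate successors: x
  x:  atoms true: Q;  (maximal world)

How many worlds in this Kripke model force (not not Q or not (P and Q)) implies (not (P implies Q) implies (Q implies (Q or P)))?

4

u: forces it.
v: forces it.
w: forces it.
x: forces it.
Worlds forcing the formula: {u, v, w, x}.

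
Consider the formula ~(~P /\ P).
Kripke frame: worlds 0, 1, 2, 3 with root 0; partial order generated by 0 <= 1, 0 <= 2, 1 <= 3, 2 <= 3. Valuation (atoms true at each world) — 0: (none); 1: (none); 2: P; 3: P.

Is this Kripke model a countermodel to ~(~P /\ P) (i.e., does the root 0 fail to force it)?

No

0 ||- ~(~P /\ P): no world accessible from 0 forces ~P /\ P.
So the root 0 forces ~(~P /\ P); the model is not a countermodel.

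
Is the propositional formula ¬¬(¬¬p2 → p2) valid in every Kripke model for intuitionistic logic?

Yes

This is the double negation of double-negation elimination, which is intuitionistically derivable.
By Glivenko's theorem the double negation of any classical propositional tautology is intuitionistically provable; ¬¬p2 → p2 is classically a tautology.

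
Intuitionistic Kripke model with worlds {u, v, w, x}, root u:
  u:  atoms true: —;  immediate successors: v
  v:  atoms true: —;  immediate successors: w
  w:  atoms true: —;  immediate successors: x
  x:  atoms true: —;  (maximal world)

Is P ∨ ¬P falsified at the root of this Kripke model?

No

u ⊩ P ∨ ¬P via the disjunct ¬P.
So the root u forces P ∨ ¬P; the model is not a countermodel.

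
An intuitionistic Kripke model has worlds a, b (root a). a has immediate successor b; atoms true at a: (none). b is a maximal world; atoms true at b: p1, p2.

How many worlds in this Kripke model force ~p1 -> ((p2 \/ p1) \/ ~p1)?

a: forces it.
b: forces it.
Worlds forcing the formula: {a, b}.

2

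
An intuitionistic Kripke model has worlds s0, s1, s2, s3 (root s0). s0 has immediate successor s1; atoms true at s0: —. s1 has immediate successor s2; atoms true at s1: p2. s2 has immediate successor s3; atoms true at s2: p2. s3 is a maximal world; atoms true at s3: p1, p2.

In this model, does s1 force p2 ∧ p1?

s1 ⊮ p2 ∧ p1 since s1 fails p1.

No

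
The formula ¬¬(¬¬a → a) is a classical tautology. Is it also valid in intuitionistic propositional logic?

Yes

This is the double negation of double-negation elimination, which is intuitionistically derivable.
By Glivenko's theorem the double negation of any classical propositional tautology is intuitionistically provable; ¬¬a → a is classically a tautology.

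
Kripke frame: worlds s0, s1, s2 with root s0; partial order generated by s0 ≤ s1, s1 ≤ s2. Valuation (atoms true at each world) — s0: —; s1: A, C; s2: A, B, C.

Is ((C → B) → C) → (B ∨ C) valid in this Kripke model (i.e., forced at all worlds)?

No

Not every world: s0 ⊮ ((C → B) → C) → (B ∨ C).
s0 ⊮ ((C → B) → C) → (B ∨ C): already at s0 itself, s0 ⊩ (C → B) → C but s0 ⊮ B ∨ C.
s0 ⊮ B ∨ C: neither disjunct is forced at s0.
s0 lacks atom B, so s0 ⊮ B.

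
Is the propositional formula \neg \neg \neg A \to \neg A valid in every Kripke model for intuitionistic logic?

Yes

This is triple-negation reduction, which is intuitionistically derivable.
Assume \neg \neg \neg A and suppose A. Then \neg \neg A (double-negation introduction), contradicting \neg \neg \neg A. So \neg A.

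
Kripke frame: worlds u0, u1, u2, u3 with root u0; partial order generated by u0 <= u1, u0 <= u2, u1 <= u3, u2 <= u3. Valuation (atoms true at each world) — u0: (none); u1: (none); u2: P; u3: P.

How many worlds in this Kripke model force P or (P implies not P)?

2

u0: does not force it — u0 does not force P or (P implies not P): neither disjunct is forced at u0.
u1: does not force it — u1 does not force P or (P implies not P): neither disjunct is forced at u1.
u2: forces it.
u3: forces it.
Worlds forcing the formula: {u2, u3}.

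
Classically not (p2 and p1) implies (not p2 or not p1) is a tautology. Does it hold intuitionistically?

This is the constructively invalid direction of De Morgan's law for conjunction, which is not intuitionistically valid.
A Kripke countermodel: worlds a, b, c; order generated by a <= b, a <= c; atoms true at each world — a:{}; b:{p2}; c:{p1}.
a does not force not (p2 and p1) implies (not p2 or not p1): already at a itself, a forces not (p2 and p1) but a does not force not p2 or not p1.
a does not force not p2 or not p1: neither disjunct is forced at a.
a does not force not p2 since b is accessible from a and b forces p2.
So the root a does not force the formula.

No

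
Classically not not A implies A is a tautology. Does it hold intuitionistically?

No

This is double-negation elimination, which is not intuitionistically valid.
A Kripke countermodel: worlds w0, w1; order generated by w0 <= w1; atoms true at each world — w0:{}; w1:{A}.
w0 does not force not not A implies A: already at w0 itself, w0 forces not not A but w0 does not force A.
w0 lacks atom A, so w0 does not force A.
So the root w0 does not force the formula.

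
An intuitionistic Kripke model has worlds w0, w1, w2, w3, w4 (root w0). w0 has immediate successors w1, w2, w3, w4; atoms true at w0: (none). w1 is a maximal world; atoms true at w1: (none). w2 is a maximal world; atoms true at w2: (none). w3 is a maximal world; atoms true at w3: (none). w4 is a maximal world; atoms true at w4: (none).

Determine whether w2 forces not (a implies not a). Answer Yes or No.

No

w2 does not force not (a implies not a) since w2 is accessible from w2 and w2 forces a implies not a.
w2 forces a implies not a vacuously: no world accessible from w2 forces the antecedent a.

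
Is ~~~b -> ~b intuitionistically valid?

This is triple-negation reduction, which is intuitionistically derivable.
Assume ~~~b and suppose b. Then ~~b (double-negation introduction), contradicting ~~~b. So ~b.

Yes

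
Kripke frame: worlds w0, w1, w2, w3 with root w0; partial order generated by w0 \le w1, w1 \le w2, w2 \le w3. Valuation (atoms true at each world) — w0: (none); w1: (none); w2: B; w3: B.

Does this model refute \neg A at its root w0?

w0 \Vdash \neg A: no world accessible from w0 forces A.
So the root w0 forces \neg A; the model is not a countermodel.

No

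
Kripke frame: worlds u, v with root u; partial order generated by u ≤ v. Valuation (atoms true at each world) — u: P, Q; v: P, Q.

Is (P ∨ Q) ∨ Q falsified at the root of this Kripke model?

u ⊩ (P ∨ Q) ∨ Q via the disjunct P ∨ Q.
So the root u forces (P ∨ Q) ∨ Q; the model is not a countermodel.

No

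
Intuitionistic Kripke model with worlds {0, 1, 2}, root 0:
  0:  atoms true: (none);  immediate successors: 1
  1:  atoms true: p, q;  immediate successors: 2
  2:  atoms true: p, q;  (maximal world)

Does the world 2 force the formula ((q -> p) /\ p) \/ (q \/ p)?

Yes

2 ||- ((q -> p) /\ p) \/ (q \/ p) via the disjunct (q -> p) /\ p.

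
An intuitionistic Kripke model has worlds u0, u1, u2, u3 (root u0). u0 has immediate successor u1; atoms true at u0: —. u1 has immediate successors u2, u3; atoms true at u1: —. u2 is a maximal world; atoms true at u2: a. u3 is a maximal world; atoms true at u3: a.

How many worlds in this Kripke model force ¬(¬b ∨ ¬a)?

0

u0: does not force it — u0 ⊮ ¬(¬b ∨ ¬a) since u0 is accessible from u0 and u0 ⊩ ¬b ∨ ¬a.
u1: does not force it — u1 ⊮ ¬(¬b ∨ ¬a) since u1 is accessible from u1 and u1 ⊩ ¬b ∨ ¬a.
u2: does not force it — u2 ⊮ ¬(¬b ∨ ¬a) since u2 is accessible from u2 and u2 ⊩ ¬b ∨ ¬a.
u3: does not force it.
Worlds forcing the formula: { }.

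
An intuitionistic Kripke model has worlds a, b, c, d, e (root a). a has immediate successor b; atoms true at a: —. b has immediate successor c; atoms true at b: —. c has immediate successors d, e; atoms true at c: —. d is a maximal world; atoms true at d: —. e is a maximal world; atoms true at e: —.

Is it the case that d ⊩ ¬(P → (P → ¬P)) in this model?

d ⊮ ¬(P → (P → ¬P)) since d is accessible from d and d ⊩ P → (P → ¬P).
d ⊩ P → (P → ¬P) vacuously: no world accessible from d forces the antecedent P.

No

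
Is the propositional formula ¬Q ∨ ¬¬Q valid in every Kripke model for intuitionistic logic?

No

This is the weak law of excluded middle, which is not intuitionistically valid.
A Kripke countermodel: worlds a, b, c; order generated by a ≤ b, a ≤ c; atoms true at each world — a:{}; b:{Q}; c:{}.
a ⊮ ¬Q ∨ ¬¬Q: neither disjunct is forced at a.
a ⊮ ¬Q since b is accessible from a and b ⊩ Q.
So the root a does not force the formula.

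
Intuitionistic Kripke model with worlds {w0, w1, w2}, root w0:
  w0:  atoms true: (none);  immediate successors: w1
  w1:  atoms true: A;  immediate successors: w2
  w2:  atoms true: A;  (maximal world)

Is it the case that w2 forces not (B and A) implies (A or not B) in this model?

w2 forces not (B and A) implies (A or not B): every world accessible from w2 that forces not (B and A) (namely w2) also forces A or not B.

Yes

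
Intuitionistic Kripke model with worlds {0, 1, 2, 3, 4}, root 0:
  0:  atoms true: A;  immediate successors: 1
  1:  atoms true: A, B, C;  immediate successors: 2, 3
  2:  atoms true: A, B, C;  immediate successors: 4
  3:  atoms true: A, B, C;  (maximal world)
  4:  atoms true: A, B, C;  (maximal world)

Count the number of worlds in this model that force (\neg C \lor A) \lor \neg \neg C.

0: forces it.
1: forces it.
2: forces it.
3: forces it.
4: forces it.
Worlds forcing the formula: {0, 1, 2, 3, 4}.

5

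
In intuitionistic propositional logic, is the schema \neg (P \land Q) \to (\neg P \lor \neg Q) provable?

This is the constructively invalid direction of De Morgan's law for conjunction, which is not intuitionistically valid.
A Kripke countermodel: worlds 0, 1, 2; order generated by 0 \le 1, 0 \le 2; atoms true at each world — 0:{}; 1:{P}; 2:{Q}.
0 \nVdash \neg (P \land Q) \to (\neg P \lor \neg Q): already at 0 itself, 0 \Vdash \neg (P \land Q) but 0 \nVdash \neg P \lor \neg Q.
0 \nVdash \neg P \lor \neg Q: neither disjunct is forced at 0.
0 \nVdash \neg P since 1 is accessible from 0 and 1 \Vdash P.
So the root 0 does not force the formula.

No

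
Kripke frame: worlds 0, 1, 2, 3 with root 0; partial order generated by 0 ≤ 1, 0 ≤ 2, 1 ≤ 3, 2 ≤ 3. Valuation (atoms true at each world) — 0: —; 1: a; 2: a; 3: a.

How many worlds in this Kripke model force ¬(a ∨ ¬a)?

0

0: does not force it — 0 ⊮ ¬(a ∨ ¬a) since 1 is accessible from 0 and 1 ⊩ a ∨ ¬a.
1: does not force it — 1 ⊮ ¬(a ∨ ¬a) since 1 is accessible from 1 and 1 ⊩ a ∨ ¬a.
2: does not force it — 2 ⊮ ¬(a ∨ ¬a) since 2 is accessible from 2 and 2 ⊩ a ∨ ¬a.
3: does not force it.
Worlds forcing the formula: { }.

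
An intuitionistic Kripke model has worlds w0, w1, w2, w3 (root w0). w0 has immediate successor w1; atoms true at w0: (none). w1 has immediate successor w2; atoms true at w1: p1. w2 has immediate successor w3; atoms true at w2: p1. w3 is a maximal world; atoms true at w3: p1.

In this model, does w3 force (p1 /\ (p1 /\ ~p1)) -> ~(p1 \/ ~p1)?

Yes

w3 ||- (p1 /\ (p1 /\ ~p1)) -> ~(p1 \/ ~p1) vacuously: no world accessible from w3 forces the antecedent p1 /\ (p1 /\ ~p1).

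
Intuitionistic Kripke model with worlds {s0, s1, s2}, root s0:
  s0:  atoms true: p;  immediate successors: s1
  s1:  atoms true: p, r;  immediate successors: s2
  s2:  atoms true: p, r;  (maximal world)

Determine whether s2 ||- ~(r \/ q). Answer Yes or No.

No

s2 ||-/- ~(r \/ q) since s2 is accessible from s2 and s2 ||- r \/ q.
s2 ||- r \/ q via the disjunct r.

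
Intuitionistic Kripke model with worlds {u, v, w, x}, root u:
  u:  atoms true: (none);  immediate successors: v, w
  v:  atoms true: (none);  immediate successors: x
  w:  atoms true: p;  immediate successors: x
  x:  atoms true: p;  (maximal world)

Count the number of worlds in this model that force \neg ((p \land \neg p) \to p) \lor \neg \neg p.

u: forces it.
v: forces it.
w: forces it.
x: forces it.
Worlds forcing the formula: {u, v, w, x}.

4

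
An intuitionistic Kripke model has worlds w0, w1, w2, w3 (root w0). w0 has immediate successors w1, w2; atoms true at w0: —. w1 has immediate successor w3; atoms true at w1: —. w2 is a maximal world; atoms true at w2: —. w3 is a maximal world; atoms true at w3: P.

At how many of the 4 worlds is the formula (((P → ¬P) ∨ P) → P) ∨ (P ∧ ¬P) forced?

2

w0: does not force it — w0 ⊮ (((P → ¬P) ∨ P) → P) ∨ (P ∧ ¬P): neither disjunct is forced at w0.
w1: forces it.
w2: does not force it — w2 ⊮ (((P → ¬P) ∨ P) → P) ∨ (P ∧ ¬P): neither disjunct is forced at w2.
w3: forces it.
Worlds forcing the formula: {w1, w3}.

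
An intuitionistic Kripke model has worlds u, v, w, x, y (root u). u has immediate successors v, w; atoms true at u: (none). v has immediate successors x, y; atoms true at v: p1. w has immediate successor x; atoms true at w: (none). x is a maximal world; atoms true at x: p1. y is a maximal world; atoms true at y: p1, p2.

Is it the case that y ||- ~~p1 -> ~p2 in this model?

y ||-/- ~~p1 -> ~p2: already at y itself, y ||- ~~p1 but y ||-/- ~p2.
y ||-/- ~p2 since y is accessible from y and y ||- p2.

No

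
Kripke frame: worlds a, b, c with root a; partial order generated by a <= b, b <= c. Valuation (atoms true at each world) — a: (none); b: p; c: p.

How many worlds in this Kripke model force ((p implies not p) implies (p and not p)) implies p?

2

a: does not force it — a does not force ((p implies not p) implies (p and not p)) implies p: already at a itself, a forces (p implies not p) implies (p and not p) but a does not force p.
b: forces it.
c: forces it.
Worlds forcing the formula: {b, c}.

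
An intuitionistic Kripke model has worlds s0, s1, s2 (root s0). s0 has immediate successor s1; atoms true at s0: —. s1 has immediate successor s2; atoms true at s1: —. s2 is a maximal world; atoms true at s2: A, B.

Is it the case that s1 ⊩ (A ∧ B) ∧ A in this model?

s1 ⊮ (A ∧ B) ∧ A since s1 fails A ∧ B.

No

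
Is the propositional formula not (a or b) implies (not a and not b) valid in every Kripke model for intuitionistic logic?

Yes

This is a constructively valid De Morgan direction (negated disjunction to conjunction of negations), which is intuitionistically derivable.
From not (a or b): if a held then a or b would, contradiction — so not a; similarly not b.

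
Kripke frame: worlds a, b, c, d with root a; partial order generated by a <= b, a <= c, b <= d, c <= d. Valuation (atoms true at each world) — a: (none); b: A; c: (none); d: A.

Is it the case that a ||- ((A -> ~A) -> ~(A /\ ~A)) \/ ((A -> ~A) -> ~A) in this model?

a ||- ((A -> ~A) -> ~(A /\ ~A)) \/ ((A -> ~A) -> ~A) via the disjunct (A -> ~A) -> ~(A /\ ~A).

Yes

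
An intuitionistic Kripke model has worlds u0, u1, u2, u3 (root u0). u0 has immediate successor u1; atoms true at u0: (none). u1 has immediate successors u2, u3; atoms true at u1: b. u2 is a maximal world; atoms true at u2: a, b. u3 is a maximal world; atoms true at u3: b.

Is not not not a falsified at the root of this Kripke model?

Yes

u0 does not force not not not a since u2 is accessible from u0 and u2 forces not not a.
u2 forces not not a: no world accessible from u2 forces not a.
So the root u0 does not force not not not a; the model is a countermodel.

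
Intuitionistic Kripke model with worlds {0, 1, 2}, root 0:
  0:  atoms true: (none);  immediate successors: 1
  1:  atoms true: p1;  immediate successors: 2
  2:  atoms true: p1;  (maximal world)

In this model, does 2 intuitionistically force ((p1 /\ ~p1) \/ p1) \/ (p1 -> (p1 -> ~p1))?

Yes

2 ||- ((p1 /\ ~p1) \/ p1) \/ (p1 -> (p1 -> ~p1)) via the disjunct (p1 /\ ~p1) \/ p1.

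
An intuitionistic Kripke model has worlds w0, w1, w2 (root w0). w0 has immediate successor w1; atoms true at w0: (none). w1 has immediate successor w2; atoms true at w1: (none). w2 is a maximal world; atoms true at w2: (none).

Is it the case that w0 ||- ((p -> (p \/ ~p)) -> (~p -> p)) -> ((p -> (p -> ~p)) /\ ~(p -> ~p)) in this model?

w0 ||- ((p -> (p \/ ~p)) -> (~p -> p)) -> ((p -> (p -> ~p)) /\ ~(p -> ~p)) vacuously: no world accessible from w0 forces the antecedent (p -> (p \/ ~p)) -> (~p -> p).

Yes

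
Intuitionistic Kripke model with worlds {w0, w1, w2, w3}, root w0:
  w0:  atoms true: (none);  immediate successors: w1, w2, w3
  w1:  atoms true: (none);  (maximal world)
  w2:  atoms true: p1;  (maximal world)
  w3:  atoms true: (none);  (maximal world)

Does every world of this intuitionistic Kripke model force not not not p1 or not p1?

Not every world: w0 does not force not not not p1 or not p1.
w0 does not force not not not p1 or not p1: neither disjunct is forced at w0.
w0 does not force not not not p1 since w2 is accessible from w0 and w2 forces not not p1.
w2 forces not not p1: no world accessible from w2 forces not p1.

No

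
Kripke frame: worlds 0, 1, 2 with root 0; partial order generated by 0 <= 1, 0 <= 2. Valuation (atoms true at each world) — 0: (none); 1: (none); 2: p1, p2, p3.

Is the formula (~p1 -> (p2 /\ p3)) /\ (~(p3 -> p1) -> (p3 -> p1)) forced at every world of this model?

No

Not every world: 0 ||-/- (~p1 -> (p2 /\ p3)) /\ (~(p3 -> p1) -> (p3 -> p1)).
0 ||-/- (~p1 -> (p2 /\ p3)) /\ (~(p3 -> p1) -> (p3 -> p1)) since 0 fails ~p1 -> (p2 /\ p3).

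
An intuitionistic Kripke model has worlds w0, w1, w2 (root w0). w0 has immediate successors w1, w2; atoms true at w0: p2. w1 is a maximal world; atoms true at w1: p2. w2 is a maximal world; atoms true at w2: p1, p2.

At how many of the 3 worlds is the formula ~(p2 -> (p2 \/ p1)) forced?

w0: does not force it — w0 ||-/- ~(p2 -> (p2 \/ p1)) since w0 is accessible from w0 and w0 ||- p2 -> (p2 \/ p1).
w1: does not force it — w1 ||-/- ~(p2 -> (p2 \/ p1)) since w1 is accessible from w1 and w1 ||- p2 -> (p2 \/ p1).
w2: does not force it — w2 ||-/- ~(p2 -> (p2 \/ p1)) since w2 is accessible from w2 and w2 ||- p2 -> (p2 \/ p1).
Worlds forcing the formula: { }.

0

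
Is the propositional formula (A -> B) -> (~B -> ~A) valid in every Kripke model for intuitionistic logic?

This is the forward direction of contraposition, which is intuitionistically derivable.
Assume A -> B and ~B. If A held then B would follow, contradicting ~B; so ~A.

Yes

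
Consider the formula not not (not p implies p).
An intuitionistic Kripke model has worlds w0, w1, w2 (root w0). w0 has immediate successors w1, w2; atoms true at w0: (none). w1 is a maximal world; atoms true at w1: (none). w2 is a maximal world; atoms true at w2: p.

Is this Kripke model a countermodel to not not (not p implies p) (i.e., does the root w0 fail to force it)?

w0 does not force not not (not p implies p) since w1 is accessible from w0 and w1 forces not (not p implies p).
w1 forces not (not p implies p): no world accessible from w1 forces not p implies p.
So the root w0 does not force not not (not p implies p); the model is a countermodel.

Yes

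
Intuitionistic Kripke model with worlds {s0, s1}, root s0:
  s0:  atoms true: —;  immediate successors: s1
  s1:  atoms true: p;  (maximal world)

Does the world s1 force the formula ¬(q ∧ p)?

s1 ⊩ ¬(q ∧ p): no world accessible from s1 forces q ∧ p.

Yes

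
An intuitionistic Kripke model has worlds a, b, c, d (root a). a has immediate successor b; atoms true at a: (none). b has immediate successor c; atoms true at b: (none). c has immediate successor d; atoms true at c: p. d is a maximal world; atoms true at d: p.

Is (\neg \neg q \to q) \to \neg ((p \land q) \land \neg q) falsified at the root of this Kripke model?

a \Vdash (\neg \neg q \to q) \to \neg ((p \land q) \land \neg q): every world accessible from a that forces \neg \neg q \to q (namely a, b, c, d) also forces \neg ((p \land q) \land \neg q).
So the root a forces (\neg \neg q \to q) \to \neg ((p \land q) \land \neg q); the model is not a countermodel.

No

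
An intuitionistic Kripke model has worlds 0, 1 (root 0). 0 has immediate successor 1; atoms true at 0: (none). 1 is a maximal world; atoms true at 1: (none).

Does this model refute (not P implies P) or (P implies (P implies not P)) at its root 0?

0 forces (not P implies P) or (P implies (P implies not P)) via the disjunct P implies (P implies not P).
So the root 0 forces (not P implies P) or (P implies (P implies not P)); the model is not a countermodel.

No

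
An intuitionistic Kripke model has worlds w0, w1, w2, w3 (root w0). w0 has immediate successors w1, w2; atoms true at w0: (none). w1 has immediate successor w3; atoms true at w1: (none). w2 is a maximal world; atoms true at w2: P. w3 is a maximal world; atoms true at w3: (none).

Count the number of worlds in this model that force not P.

w0: does not force it — w0 does not force not P since w2 is accessible from w0 and w2 forces P.
w1: forces it.
w2: does not force it — w2 does not force not P since w2 is accessible from w2 and w2 forces P.
w3: forces it.
Worlds forcing the formula: {w1, w3}.

2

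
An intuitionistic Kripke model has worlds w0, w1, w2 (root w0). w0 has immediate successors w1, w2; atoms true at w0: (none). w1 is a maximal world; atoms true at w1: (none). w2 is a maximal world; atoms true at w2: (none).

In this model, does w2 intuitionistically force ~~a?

w2 ||-/- ~~a since w2 is accessible from w2 and w2 ||- ~a.
w2 ||- ~a: no world accessible from w2 forces a.

No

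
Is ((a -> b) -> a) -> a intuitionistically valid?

No

This is Peirce's law, which is not intuitionistically valid.
A Kripke countermodel: worlds w0, w1; order generated by w0 <= w1; atoms true at each world — w0:{}; w1:{a}.
w0 ||-/- ((a -> b) -> a) -> a: already at w0 itself, w0 ||- (a -> b) -> a but w0 ||-/- a.
w0 lacks atom a, so w0 ||-/- a.
So the root w0 does not force the formula.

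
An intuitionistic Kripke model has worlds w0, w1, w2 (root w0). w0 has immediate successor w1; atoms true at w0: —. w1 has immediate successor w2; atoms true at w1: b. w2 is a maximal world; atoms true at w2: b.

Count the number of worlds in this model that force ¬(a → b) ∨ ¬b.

0

w0: does not force it — w0 ⊮ ¬(a → b) ∨ ¬b: neither disjunct is forced at w0.
w1: does not force it — w1 ⊮ ¬(a → b) ∨ ¬b: neither disjunct is forced at w1.
w2: does not force it — w2 ⊮ ¬(a → b) ∨ ¬b: neither disjunct is forced at w2.
Worlds forcing the formula: { }.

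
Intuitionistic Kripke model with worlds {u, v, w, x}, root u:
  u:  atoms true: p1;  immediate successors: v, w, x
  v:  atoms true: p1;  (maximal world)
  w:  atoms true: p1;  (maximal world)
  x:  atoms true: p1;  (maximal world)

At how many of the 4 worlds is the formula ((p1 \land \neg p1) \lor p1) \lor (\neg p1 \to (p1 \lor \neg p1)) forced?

4

u: forces it.
v: forces it.
w: forces it.
x: forces it.
Worlds forcing the formula: {u, v, w, x}.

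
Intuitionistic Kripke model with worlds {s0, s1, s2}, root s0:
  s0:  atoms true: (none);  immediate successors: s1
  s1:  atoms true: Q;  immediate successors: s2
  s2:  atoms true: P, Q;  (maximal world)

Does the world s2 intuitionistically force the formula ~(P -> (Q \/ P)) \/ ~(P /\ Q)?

No

s2 ||-/- ~(P -> (Q \/ P)) \/ ~(P /\ Q): neither disjunct is forced at s2.
s2 ||-/- ~(P -> (Q \/ P)) since s2 is accessible from s2 and s2 ||- P -> (Q \/ P).
s2 ||- P -> (Q \/ P): every world accessible from s2 that forces P (namely s2) also forces Q \/ P.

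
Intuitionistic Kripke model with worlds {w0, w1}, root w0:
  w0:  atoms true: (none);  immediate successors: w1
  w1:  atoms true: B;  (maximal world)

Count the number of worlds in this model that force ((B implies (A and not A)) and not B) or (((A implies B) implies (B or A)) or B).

1

w0: does not force it — w0 does not force ((B implies (A and not A)) and not B) or (((A implies B) implies (B or A)) or B): neither disjunct is forced at w0.
w1: forces it.
Worlds forcing the formula: {w1}.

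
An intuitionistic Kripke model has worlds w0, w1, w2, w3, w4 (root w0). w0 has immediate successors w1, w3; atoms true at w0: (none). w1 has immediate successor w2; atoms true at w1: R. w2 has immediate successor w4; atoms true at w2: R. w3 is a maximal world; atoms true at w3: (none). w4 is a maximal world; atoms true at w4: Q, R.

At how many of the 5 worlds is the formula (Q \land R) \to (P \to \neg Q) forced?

5

w0: forces it.
w1: forces it.
w2: forces it.
w3: forces it.
w4: forces it.
Worlds forcing the formula: {w0, w1, w2, w3, w4}.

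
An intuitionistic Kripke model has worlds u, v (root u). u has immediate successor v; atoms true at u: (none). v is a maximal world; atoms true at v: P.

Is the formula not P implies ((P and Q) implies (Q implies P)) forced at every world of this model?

u forces not P implies ((P and Q) implies (Q implies P)) vacuously: no world accessible from u forces the antecedent not P.
Since the root u forces not P implies ((P and Q) implies (Q implies P)) and forcing is persistent (monotone upward), every world forces it.

Yes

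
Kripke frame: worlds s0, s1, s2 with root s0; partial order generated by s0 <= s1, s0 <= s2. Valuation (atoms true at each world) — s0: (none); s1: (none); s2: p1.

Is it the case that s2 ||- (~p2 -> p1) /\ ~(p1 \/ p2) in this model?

s2 ||-/- (~p2 -> p1) /\ ~(p1 \/ p2) since s2 fails ~(p1 \/ p2).

No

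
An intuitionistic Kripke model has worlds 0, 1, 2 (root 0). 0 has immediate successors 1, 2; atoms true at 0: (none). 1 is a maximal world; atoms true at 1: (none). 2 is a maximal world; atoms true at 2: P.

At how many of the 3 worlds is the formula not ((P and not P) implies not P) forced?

0

0: does not force it — 0 does not force not ((P and not P) implies not P) since 0 is accessible from 0 and 0 forces (P and not P) implies not P.
1: does not force it.
2: does not force it.
Worlds forcing the formula: { }.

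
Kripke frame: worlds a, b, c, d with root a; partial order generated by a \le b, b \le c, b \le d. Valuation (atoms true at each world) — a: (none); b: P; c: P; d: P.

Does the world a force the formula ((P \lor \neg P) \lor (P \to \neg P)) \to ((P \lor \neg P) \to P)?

Yes

a \Vdash ((P \lor \neg P) \lor (P \to \neg P)) \to ((P \lor \neg P) \to P): every world accessible from a that forces (P \lor \neg P) \lor (P \to \neg P) (namely b, c, d) also forces (P \lor \neg P) \to P.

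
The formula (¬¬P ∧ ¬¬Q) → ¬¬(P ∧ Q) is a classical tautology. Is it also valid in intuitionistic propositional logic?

This is the distribution of double negation over conjunction, which is intuitionistically derivable.
Assume ¬¬P, ¬¬Q, and ¬(P ∧ Q). From P we'd get ¬Q (since P ∧ Q is refuted), contradicting ¬¬Q; so ¬P, contradicting ¬¬P.

Yes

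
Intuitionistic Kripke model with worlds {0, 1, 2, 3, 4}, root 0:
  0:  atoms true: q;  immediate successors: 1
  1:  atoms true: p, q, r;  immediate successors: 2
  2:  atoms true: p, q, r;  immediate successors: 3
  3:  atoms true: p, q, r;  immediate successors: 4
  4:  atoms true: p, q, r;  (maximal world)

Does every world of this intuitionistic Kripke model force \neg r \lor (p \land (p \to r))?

No

Not every world: 0 \nVdash \neg r \lor (p \land (p \to r)).
0 \nVdash \neg r \lor (p \land (p \to r)): neither disjunct is forced at 0.
0 \nVdash \neg r since 1 is accessible from 0 and 1 \Vdash r.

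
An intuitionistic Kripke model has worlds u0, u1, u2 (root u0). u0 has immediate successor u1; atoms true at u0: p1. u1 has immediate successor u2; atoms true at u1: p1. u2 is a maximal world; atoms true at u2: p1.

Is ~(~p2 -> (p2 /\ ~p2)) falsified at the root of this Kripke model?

No

u0 ||- ~(~p2 -> (p2 /\ ~p2)): no world accessible from u0 forces ~p2 -> (p2 /\ ~p2).
So the root u0 forces ~(~p2 -> (p2 /\ ~p2)); the model is not a countermodel.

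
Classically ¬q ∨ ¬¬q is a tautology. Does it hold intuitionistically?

This is the weak law of excluded middle, which is not intuitionistically valid.
A Kripke countermodel: worlds a, b, c; order generated by a ≤ b, a ≤ c; atoms true at each world — a:{}; b:{q}; c:{}.
a ⊮ ¬q ∨ ¬¬q: neither disjunct is forced at a.
a ⊮ ¬q since b is accessible from a and b ⊩ q.
So the root a does not force the formula.

No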